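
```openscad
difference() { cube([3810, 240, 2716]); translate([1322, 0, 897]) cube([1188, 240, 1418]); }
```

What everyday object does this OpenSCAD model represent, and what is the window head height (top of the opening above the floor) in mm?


A wall with a window opening. The window head height is 2315 mm.

A wall with a rectangular opening subtracted — a window. Sill at z = 897, opening 1418 mm tall, so the head is at 897 + 1418 = 2315 mm.


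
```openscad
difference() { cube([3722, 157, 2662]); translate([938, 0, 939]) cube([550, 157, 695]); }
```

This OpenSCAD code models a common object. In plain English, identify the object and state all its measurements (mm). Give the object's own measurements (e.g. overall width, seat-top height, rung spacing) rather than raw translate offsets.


A wall 3722 mm long (x), 157 mm thick (y), 2662 mm tall, with a rectangular window opening cut through it. The opening is 550 mm wide and 695 mm tall; its sill is at z = 939 mm and its near (−x) edge is 938 mm from the wall's −x end. The opening passes through the full wall thickness.


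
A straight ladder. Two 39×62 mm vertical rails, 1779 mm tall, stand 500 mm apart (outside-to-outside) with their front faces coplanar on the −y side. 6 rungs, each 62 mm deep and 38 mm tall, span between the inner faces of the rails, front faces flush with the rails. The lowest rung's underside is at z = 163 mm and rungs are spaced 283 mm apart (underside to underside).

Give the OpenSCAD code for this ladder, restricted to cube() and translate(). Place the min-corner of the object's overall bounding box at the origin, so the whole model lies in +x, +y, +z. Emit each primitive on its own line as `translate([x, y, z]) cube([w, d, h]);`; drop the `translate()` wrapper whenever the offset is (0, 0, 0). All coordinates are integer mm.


cube([39, 62, 1779]);
translate([461, 0, 0]) cube([39, 62, 1779]);
translate([39, 0, 163]) cube([422, 62, 38]);
translate([39, 0, 446]) cube([422, 62, 38]);
translate([39, 0, 729]) cube([422, 62, 38]);
translate([39, 0, 1012]) cube([422, 62, 38]);
translate([39, 0, 1295]) cube([422, 62, 38]);
translate([39, 0, 1578]) cube([422, 62, 38]);


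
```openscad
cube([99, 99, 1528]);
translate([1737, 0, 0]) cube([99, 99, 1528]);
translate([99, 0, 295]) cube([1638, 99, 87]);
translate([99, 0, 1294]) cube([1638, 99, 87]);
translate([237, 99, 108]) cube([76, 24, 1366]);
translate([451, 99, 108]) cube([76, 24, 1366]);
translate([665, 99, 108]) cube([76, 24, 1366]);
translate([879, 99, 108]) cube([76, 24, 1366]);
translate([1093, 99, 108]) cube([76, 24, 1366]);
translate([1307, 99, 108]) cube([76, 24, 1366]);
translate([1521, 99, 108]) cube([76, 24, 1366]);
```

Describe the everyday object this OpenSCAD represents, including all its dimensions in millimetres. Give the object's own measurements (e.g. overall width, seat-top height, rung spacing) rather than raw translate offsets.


A fence section. Two 99×99 mm posts, 1528 mm tall, stand on the floor with a clear span of 1638 mm between their inner faces. Two horizontal rails of 99×87 mm section span the gap between the posts with their undersides at z = 295 mm and z = 1294 mm, flush with the posts' −y face. 7 pickets, each 76 mm wide, 24 mm thick and 1366 mm tall, are fixed to the +y face of the rails with their bottoms at z = 108 mm, spaced across the span with a 138 mm gap after the −x post and between neighbouring pickets, with 140 mm left before the +x post.


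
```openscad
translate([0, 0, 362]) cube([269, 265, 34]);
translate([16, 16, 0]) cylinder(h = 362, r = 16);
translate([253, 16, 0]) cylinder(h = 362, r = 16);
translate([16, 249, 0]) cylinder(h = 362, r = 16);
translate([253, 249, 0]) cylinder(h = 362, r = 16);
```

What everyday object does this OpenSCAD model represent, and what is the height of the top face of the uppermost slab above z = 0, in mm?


A stool. The seat height is 396 mm.

A 269×265×34 slab at z = 362 on four corner cylinders — a stool. The seat top is 362 + 34 = 396 mm.


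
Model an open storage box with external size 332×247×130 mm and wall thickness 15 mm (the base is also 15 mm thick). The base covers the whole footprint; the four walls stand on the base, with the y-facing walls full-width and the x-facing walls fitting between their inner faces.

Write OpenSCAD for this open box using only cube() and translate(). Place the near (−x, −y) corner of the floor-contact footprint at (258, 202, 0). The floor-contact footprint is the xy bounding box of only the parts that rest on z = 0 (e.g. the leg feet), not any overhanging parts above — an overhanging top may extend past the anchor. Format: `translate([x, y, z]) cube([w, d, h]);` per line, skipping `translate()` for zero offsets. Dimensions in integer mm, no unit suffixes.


translate([258, 202, 0]) cube([332, 247, 15]);
translate([258, 202, 15]) cube([332, 15, 115]);
translate([258, 434, 15]) cube([332, 15, 115]);
translate([258, 217, 15]) cube([15, 217, 115]);
translate([575, 217, 15]) cube([15, 217, 115]);


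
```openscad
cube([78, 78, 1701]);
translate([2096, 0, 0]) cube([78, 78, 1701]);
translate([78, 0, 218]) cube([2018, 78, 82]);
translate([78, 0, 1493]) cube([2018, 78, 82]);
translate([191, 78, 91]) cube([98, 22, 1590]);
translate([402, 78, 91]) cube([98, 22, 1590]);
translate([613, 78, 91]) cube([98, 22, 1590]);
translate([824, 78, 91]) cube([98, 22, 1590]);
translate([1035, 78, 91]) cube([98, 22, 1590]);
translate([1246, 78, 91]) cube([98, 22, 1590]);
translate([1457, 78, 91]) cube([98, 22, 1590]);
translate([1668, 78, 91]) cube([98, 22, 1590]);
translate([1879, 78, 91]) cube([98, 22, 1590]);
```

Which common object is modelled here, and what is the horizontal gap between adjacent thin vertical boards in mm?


A fence section. The picket gap is 113 mm.

Two posts, two rails, 9 pickets — a fence section. Span 2018 mm holds 9 pickets of 98 mm with 10 equal gaps: ⌊(2018 − 9·98) / 10⌋ = 113 mm.


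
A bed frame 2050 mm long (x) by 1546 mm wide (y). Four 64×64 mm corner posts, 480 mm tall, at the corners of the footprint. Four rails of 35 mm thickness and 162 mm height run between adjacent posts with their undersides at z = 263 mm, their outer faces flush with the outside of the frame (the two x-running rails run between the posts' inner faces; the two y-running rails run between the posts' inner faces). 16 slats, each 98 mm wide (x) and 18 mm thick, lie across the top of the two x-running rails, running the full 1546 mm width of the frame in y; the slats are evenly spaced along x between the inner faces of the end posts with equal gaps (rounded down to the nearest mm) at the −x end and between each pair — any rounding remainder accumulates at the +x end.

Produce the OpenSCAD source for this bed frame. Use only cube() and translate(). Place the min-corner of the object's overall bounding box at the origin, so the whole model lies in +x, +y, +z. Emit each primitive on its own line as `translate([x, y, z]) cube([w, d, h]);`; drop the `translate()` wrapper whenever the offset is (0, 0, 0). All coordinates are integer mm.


cube([64, 64, 480]);
translate([0, 1482, 0]) cube([64, 64, 480]);
translate([1986, 0, 0]) cube([64, 64, 480]);
translate([1986, 1482, 0]) cube([64, 64, 480]);
translate([64, 0, 263]) cube([1922, 35, 162]);
translate([64, 1511, 263]) cube([1922, 35, 162]);
translate([0, 64, 263]) cube([35, 1418, 162]);
translate([2015, 64, 263]) cube([35, 1418, 162]);
translate([84, 0, 425]) cube([98, 1546, 18]);
translate([202, 0, 425]) cube([98, 1546, 18]);
translate([320, 0, 425]) cube([98, 1546, 18]);
translate([438, 0, 425]) cube([98, 1546, 18]);
translate([556, 0, 425]) cube([98, 1546, 18]);
translate([674, 0, 425]) cube([98, 1546, 18]);
translate([792, 0, 425]) cube([98, 1546, 18]);
translate([910, 0, 425]) cube([98, 1546, 18]);
translate([1028, 0, 425]) cube([98, 1546, 18]);
translate([1146, 0, 425]) cube([98, 1546, 18]);
translate([1264, 0, 425]) cube([98, 1546, 18]);
translate([1382, 0, 425]) cube([98, 1546, 18]);
translate([1500, 0, 425]) cube([98, 1546, 18]);
translate([1618, 0, 425]) cube([98, 1546, 18]);
translate([1736, 0, 425]) cube([98, 1546, 18]);
translate([1854, 0, 425]) cube([98, 1546, 18]);


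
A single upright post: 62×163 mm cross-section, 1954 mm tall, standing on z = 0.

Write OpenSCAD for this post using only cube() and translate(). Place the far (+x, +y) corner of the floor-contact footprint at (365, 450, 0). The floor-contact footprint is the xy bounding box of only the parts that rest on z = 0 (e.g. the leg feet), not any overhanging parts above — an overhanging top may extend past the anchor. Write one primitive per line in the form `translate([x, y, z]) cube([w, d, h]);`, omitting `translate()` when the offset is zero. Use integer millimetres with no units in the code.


translate([303, 287, 0]) cube([62, 163, 1954]);


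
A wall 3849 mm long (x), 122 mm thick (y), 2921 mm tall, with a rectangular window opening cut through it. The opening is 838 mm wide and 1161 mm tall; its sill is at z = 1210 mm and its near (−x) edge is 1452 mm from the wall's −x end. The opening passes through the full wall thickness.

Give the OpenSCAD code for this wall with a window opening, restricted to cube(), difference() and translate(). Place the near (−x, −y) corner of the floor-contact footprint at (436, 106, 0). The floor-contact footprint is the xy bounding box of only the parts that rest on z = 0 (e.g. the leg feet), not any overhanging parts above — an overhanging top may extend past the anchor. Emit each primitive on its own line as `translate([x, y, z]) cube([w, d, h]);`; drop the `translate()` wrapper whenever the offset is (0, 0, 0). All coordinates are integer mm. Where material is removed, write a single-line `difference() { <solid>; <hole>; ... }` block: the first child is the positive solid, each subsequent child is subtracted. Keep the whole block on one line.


difference() { translate([436, 106, 0]) cube([3849, 122, 2921]); translate([1888, 106, 1210]) cube([838, 122, 1161]); }


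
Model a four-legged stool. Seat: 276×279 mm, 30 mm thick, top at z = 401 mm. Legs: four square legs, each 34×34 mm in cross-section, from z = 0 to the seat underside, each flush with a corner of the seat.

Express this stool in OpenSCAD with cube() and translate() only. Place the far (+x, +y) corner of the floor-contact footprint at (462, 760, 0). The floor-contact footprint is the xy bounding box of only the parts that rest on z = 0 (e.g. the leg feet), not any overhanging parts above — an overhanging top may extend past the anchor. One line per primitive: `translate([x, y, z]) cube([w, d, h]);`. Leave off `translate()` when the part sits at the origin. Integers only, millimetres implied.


// leg_h = 401 - 30 = 371
translate([186, 481, 371]) cube([276, 279, 30]);
translate([186, 481, 0]) cube([34, 34, 371]);
translate([428, 481, 0]) cube([34, 34, 371]);
translate([186, 726, 0]) cube([34, 34, 371]);
translate([428, 726, 0]) cube([34, 34, 371]);


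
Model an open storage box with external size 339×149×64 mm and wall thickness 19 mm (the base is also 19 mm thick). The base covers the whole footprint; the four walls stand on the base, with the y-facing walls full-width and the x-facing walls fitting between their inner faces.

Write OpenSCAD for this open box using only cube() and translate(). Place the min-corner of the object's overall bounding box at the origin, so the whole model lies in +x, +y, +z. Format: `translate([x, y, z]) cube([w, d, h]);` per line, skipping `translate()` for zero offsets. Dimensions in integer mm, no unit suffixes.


cube([339, 149, 19]);
translate([0, 0, 19]) cube([339, 19, 45]);
translate([0, 130, 19]) cube([339, 19, 45]);
translate([0, 19, 19]) cube([19, 111, 45]);
translate([320, 19, 19]) cube([19, 111, 45]);


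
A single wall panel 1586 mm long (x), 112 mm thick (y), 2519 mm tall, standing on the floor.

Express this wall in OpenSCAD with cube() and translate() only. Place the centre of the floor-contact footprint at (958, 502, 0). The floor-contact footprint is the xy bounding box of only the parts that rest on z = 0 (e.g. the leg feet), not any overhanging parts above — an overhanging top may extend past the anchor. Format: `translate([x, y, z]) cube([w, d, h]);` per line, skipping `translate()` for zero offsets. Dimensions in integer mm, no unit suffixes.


translate([165, 446, 0]) cube([1586, 112, 2519]);


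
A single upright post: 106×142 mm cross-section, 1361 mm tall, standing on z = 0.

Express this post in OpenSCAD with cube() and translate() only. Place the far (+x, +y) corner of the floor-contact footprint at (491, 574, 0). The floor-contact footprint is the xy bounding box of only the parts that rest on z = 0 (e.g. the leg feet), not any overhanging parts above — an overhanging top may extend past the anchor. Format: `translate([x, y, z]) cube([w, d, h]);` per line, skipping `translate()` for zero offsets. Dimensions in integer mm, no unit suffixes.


translate([385, 432, 0]) cube([106, 142, 1361]);


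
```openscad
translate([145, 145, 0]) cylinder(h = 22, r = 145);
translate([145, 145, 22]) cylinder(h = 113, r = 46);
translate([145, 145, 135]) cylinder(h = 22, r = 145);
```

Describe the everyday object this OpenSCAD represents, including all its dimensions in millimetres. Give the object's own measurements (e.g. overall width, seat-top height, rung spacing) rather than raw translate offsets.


A spool: two coaxial disc flanges of radius 145 mm and thickness 22 mm, joined by a core cylinder of radius 46 mm and height 113 mm. The lower flange rests on z = 0 and the three cylinders share a vertical axis.


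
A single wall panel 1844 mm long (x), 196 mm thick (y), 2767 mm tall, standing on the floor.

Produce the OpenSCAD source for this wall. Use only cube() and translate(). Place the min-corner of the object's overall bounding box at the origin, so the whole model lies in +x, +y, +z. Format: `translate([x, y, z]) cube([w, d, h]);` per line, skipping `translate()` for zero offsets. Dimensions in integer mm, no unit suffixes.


cube([1844, 196, 2767]);


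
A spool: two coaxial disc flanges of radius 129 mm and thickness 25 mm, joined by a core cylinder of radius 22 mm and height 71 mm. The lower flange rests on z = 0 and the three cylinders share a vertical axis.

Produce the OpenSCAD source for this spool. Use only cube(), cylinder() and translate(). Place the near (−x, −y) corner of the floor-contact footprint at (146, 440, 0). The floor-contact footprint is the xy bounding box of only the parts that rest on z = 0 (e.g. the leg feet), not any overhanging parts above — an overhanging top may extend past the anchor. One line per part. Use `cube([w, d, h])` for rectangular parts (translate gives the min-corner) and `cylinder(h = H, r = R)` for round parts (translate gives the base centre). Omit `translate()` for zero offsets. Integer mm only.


translate([275, 569, 0]) cylinder(h = 25, r = 129);
translate([275, 569, 25]) cylinder(h = 71, r = 22);
translate([275, 569, 96]) cylinder(h = 25, r = 129);


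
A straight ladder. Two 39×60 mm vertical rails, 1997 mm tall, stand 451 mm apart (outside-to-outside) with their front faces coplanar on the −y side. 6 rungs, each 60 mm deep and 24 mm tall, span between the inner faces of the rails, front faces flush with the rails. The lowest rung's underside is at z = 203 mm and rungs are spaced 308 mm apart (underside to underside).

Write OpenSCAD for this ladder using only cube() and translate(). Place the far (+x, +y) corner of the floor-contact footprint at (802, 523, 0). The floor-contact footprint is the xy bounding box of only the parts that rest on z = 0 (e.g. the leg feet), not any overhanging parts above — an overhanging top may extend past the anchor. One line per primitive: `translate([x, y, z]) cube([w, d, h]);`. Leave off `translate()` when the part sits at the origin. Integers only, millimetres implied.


translate([351, 463, 0]) cube([39, 60, 1997]);
translate([763, 463, 0]) cube([39, 60, 1997]);
translate([390, 463, 203]) cube([373, 60, 24]);
translate([390, 463, 511]) cube([373, 60, 24]);
translate([390, 463, 819]) cube([373, 60, 24]);
translate([390, 463, 1127]) cube([373, 60, 24]);
translate([390, 463, 1435]) cube([373, 60, 24]);
translate([390, 463, 1743]) cube([373, 60, 24]);


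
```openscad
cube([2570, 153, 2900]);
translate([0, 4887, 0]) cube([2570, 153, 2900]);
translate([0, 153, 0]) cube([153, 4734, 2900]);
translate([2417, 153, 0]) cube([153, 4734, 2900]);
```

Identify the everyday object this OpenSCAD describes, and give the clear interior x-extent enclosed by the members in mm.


A house (or room) frame. The interior width is 2264 mm.

Four 2900 mm walls enclosing a rectangle with no floor or roof — a room or house frame. Outside width is 2570 mm and wall thickness is 153 mm, so the interior width is 2570 − 2 × 153 = 2264 mm.


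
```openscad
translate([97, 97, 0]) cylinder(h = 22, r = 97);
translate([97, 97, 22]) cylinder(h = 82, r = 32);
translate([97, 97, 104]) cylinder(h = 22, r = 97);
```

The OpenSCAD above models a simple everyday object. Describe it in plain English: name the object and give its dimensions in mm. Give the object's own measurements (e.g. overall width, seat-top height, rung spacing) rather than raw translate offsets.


A spool: two coaxial disc flanges of radius 97 mm and thickness 22 mm, joined by a core cylinder of radius 32 mm and height 82 mm. The lower flange rests on z = 0 and the three cylinders share a vertical axis.


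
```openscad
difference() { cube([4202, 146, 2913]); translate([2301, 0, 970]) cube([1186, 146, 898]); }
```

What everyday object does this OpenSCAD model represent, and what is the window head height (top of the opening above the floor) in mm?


A wall with a window opening. The window head height is 1868 mm.

A wall with a rectangular opening subtracted — a window. Sill at z = 970, opening 898 mm tall, so the head is at 970 + 898 = 1868 mm.


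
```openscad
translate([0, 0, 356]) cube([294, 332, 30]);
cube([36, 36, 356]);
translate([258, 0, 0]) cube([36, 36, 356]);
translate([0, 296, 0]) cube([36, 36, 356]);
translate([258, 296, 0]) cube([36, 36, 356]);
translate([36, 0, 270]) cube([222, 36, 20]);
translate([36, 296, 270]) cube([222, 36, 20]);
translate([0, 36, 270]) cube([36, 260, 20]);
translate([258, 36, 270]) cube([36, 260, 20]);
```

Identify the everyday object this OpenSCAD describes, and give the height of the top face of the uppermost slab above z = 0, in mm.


A stool. The seat height is 386 mm.

A 294×332×30 slab at z = 356 on four corner posts — a stool. The seat top is 356 + 30 = 386 mm.


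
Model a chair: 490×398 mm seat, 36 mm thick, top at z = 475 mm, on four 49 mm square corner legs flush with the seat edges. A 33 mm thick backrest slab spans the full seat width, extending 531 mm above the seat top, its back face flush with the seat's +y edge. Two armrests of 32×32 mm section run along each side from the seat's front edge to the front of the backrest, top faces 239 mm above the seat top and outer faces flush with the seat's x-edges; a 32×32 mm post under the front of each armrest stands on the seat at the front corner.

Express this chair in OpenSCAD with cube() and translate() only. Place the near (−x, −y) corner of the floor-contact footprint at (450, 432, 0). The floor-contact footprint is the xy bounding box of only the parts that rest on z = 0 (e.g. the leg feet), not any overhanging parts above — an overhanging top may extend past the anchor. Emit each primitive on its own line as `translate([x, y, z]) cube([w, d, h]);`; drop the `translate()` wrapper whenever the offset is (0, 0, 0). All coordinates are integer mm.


translate([450, 432, 439]) cube([490, 398, 36]);
translate([450, 432, 0]) cube([49, 49, 439]);
translate([891, 432, 0]) cube([49, 49, 439]);
translate([450, 781, 0]) cube([49, 49, 439]);
translate([891, 781, 0]) cube([49, 49, 439]);
translate([450, 797, 475]) cube([490, 33, 531]);
translate([450, 432, 682]) cube([32, 365, 32]);
translate([908, 432, 682]) cube([32, 365, 32]);
translate([450, 432, 475]) cube([32, 32, 207]);
translate([908, 432, 475]) cube([32, 32, 207]);


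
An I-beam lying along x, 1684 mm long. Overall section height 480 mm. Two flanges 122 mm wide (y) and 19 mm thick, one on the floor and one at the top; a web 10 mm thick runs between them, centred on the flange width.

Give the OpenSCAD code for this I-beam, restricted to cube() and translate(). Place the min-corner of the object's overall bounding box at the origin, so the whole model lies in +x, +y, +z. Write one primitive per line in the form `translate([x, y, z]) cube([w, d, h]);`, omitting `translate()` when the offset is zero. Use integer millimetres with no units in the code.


cube([1684, 122, 19]);
translate([0, 56, 19]) cube([1684, 10, 442]);
translate([0, 0, 461]) cube([1684, 122, 19]);


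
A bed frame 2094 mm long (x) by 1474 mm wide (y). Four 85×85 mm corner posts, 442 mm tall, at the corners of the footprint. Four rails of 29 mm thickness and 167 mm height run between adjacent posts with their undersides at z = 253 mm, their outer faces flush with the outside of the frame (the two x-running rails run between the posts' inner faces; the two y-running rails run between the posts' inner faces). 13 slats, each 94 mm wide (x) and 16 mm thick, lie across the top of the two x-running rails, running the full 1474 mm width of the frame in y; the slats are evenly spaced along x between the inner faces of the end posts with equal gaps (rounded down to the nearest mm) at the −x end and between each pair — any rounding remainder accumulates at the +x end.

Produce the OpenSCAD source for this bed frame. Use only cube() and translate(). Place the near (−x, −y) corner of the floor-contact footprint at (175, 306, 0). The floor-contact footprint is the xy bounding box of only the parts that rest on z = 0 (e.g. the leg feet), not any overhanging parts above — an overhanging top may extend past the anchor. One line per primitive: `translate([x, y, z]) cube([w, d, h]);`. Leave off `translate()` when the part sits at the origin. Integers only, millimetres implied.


// slat z = rail_z + rail_h = 253 + 167 = 420
// slat gap = ⌊(1924 − 13·94) / 14⌋ = 50
translate([175, 306, 0]) cube([85, 85, 442]);
translate([175, 1695, 0]) cube([85, 85, 442]);
translate([2184, 306, 0]) cube([85, 85, 442]);
translate([2184, 1695, 0]) cube([85, 85, 442]);
translate([260, 306, 253]) cube([1924, 29, 167]);
translate([260, 1751, 253]) cube([1924, 29, 167]);
translate([175, 391, 253]) cube([29, 1304, 167]);
translate([2240, 391, 253]) cube([29, 1304, 167]);
translate([310, 306, 420]) cube([94, 1474, 16]);
translate([454, 306, 420]) cube([94, 1474, 16]);
translate([598, 306, 420]) cube([94, 1474, 16]);
translate([742, 306, 420]) cube([94, 1474, 16]);
translate([886, 306, 420]) cube([94, 1474, 16]);
translate([1030, 306, 420]) cube([94, 1474, 16]);
translate([1174, 306, 420]) cube([94, 1474, 16]);
translate([1318, 306, 420]) cube([94, 1474, 16]);
translate([1462, 306, 420]) cube([94, 1474, 16]);
translate([1606, 306, 420]) cube([94, 1474, 16]);
translate([1750, 306, 420]) cube([94, 1474, 16]);
translate([1894, 306, 420]) cube([94, 1474, 16]);
translate([2038, 306, 420]) cube([94, 1474, 16]);


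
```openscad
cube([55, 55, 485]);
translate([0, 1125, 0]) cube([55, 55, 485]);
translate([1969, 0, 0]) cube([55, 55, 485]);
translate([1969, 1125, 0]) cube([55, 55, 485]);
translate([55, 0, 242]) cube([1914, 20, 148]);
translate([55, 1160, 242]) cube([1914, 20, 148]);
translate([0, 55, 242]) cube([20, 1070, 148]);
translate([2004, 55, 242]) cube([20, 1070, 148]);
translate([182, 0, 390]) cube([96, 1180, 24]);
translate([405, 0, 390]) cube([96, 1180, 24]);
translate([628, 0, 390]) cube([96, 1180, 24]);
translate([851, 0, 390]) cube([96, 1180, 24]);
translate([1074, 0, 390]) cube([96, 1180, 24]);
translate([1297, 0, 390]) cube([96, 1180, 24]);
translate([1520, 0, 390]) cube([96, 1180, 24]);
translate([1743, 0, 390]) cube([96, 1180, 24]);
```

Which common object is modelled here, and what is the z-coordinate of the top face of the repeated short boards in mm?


A bed frame. The slat-top height is 414 mm.

Four posts, four rails, and a row of slats — a bed frame. Slats sit on the rails at z = 242 + 148 = 390; with slat thickness 24, the top is 414 mm.


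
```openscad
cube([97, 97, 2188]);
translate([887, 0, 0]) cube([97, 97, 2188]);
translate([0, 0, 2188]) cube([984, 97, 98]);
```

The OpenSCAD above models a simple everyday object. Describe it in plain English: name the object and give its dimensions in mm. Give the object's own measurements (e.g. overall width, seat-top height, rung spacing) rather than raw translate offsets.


A door frame. The clear opening is 790 mm wide and 2188 mm high. Two 97 mm wide jambs, 97 mm deep, stand either side of the opening from the floor to the top of the opening. A 98 mm thick head sits across the top of both jambs, spanning the full outside width of the frame.


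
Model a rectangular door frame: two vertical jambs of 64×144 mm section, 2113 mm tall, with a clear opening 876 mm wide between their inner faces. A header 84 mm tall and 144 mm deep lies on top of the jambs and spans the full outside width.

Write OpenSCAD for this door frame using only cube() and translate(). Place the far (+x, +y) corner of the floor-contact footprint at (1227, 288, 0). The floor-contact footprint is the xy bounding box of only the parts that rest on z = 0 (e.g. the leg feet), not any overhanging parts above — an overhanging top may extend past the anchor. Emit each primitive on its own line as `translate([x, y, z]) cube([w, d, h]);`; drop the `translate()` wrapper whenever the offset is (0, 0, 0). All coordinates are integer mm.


translate([223, 144, 0]) cube([64, 144, 2113]);
translate([1163, 144, 0]) cube([64, 144, 2113]);
translate([223, 144, 2113]) cube([1004, 144, 84]);


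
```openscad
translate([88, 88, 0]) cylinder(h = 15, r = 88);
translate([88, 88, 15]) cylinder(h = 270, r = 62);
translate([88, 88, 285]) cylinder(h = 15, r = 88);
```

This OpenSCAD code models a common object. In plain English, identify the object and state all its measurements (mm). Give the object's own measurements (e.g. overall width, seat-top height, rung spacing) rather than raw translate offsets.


A spool: two coaxial disc flanges of radius 88 mm and thickness 15 mm, joined by a core cylinder of radius 62 mm and height 270 mm. The lower flange rests on z = 0 and the three cylinders share a vertical axis.


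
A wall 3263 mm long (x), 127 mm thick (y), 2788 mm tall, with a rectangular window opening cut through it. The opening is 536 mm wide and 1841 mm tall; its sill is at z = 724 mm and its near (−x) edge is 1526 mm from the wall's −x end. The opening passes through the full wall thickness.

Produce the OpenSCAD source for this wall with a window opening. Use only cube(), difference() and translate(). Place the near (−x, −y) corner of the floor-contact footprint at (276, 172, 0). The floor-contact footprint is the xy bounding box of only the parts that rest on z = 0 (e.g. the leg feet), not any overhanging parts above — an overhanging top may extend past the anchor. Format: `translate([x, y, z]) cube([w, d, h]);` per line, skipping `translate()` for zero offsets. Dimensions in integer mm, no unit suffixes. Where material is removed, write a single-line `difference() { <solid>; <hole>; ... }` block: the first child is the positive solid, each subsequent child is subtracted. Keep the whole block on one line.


difference() { translate([276, 172, 0]) cube([3263, 127, 2788]); translate([1802, 172, 724]) cube([536, 127, 1841]); }


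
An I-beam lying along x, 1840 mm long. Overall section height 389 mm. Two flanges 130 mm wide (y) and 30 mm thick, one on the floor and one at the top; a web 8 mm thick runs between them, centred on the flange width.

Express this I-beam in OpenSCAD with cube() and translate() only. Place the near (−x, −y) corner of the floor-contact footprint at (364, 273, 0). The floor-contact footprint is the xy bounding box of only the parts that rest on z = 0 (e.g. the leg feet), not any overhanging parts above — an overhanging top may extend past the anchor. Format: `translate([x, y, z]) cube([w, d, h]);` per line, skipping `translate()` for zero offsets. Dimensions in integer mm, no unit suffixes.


translate([364, 273, 0]) cube([1840, 130, 30]);
translate([364, 334, 30]) cube([1840, 8, 329]);
translate([364, 273, 359]) cube([1840, 130, 30]);


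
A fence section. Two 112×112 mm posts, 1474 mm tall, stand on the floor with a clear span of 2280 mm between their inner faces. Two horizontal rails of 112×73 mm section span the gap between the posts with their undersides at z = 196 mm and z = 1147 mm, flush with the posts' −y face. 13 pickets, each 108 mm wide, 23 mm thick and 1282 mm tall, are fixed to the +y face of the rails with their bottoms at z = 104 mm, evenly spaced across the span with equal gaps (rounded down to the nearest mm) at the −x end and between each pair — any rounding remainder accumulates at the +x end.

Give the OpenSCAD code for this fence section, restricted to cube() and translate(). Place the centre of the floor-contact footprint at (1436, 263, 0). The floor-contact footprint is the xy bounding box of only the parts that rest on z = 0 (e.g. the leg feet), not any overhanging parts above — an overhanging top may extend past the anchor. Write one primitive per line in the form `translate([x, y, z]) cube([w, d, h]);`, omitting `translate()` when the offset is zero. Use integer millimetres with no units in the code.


translate([184, 207, 0]) cube([112, 112, 1474]);
translate([2576, 207, 0]) cube([112, 112, 1474]);
translate([296, 207, 196]) cube([2280, 112, 73]);
translate([296, 207, 1147]) cube([2280, 112, 73]);
translate([358, 319, 104]) cube([108, 23, 1282]);
translate([528, 319, 104]) cube([108, 23, 1282]);
translate([698, 319, 104]) cube([108, 23, 1282]);
translate([868, 319, 104]) cube([108, 23, 1282]);
translate([1038, 319, 104]) cube([108, 23, 1282]);
translate([1208, 319, 104]) cube([108, 23, 1282]);
translate([1378, 319, 104]) cube([108, 23, 1282]);
translate([1548, 319, 104]) cube([108, 23, 1282]);
translate([1718, 319, 104]) cube([108, 23, 1282]);
translate([1888, 319, 104]) cube([108, 23, 1282]);
translate([2058, 319, 104]) cube([108, 23, 1282]);
translate([2228, 319, 104]) cube([108, 23, 1282]);
translate([2398, 319, 104]) cube([108, 23, 1282]);


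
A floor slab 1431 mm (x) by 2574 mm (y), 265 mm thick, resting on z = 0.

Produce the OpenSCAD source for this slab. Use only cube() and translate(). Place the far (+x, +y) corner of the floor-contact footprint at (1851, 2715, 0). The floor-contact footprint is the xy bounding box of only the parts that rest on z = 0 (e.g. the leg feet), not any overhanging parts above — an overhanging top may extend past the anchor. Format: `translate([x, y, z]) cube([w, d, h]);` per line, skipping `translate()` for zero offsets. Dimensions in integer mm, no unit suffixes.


translate([420, 141, 0]) cube([1431, 2574, 265]);


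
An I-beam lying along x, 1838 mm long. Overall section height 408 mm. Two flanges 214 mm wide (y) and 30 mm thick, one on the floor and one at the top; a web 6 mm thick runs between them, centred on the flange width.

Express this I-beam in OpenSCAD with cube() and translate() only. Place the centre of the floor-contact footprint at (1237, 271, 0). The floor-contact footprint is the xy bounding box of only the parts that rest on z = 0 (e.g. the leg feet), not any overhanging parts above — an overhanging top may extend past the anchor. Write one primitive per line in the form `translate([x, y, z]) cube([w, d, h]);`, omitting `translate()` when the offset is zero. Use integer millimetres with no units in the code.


translate([318, 164, 0]) cube([1838, 214, 30]);
translate([318, 268, 30]) cube([1838, 6, 348]);
translate([318, 164, 378]) cube([1838, 214, 30]);


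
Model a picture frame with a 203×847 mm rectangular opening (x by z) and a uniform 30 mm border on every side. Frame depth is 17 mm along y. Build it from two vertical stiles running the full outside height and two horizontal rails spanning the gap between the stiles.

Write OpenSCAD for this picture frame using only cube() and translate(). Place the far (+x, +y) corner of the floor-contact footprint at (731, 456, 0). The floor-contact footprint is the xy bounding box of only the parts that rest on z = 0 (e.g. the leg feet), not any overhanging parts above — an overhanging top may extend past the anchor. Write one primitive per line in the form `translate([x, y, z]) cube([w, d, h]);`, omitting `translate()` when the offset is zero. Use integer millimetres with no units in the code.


translate([468, 439, 0]) cube([30, 17, 907]);
translate([701, 439, 0]) cube([30, 17, 907]);
translate([498, 439, 0]) cube([203, 17, 30]);
translate([498, 439, 877]) cube([203, 17, 30]);


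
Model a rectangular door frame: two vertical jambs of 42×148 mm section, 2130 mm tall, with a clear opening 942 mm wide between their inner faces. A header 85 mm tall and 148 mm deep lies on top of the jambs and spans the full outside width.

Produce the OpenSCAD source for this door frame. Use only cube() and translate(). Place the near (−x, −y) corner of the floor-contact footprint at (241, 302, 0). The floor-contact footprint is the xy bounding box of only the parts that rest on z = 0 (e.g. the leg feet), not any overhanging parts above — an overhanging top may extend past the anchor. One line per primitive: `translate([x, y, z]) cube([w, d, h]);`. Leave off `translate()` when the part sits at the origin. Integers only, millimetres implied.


translate([241, 302, 0]) cube([42, 148, 2130]);
translate([1225, 302, 0]) cube([42, 148, 2130]);
translate([241, 302, 2130]) cube([1026, 148, 85]);


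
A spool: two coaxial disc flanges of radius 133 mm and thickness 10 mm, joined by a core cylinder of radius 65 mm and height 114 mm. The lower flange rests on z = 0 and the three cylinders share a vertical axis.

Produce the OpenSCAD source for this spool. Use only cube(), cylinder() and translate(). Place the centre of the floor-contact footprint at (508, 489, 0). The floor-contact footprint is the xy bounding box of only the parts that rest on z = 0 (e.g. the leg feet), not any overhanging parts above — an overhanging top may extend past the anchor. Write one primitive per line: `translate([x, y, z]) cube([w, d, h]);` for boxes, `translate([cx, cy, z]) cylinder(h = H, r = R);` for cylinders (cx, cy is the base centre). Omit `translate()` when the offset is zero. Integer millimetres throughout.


translate([508, 489, 0]) cylinder(h = 10, r = 133);
translate([508, 489, 10]) cylinder(h = 114, r = 65);
translate([508, 489, 124]) cylinder(h = 10, r = 133);


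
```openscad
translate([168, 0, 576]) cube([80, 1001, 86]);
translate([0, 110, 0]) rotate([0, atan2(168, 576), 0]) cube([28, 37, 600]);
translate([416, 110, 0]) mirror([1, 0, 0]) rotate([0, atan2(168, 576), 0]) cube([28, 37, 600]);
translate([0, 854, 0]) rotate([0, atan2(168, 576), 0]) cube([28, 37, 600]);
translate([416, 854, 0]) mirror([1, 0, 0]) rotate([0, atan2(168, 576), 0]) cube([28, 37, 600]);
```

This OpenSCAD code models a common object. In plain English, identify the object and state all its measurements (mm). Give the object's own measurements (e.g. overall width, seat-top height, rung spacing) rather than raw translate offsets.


A sawhorse. A 80×1001×86 mm beam (x, y, z) sits on two A-frame leg pairs. Each pair is two raked legs of 28×37 mm section (37 mm along y) splaying symmetrically in x. Each leg rises 576 mm vertically over 168 mm of horizontal reach and is 600 mm long along its own axis. Every leg's outer bottom edge rests on the floor and its outer top edge meets a bottom edge of the beam — the left legs (tilting toward +x) meet the beam's −x bottom edge, the right legs (their mirror images, tilting toward −x) meet its +x bottom edge — so the leg tops tuck under the beam, the beam's underside is 576 mm above the floor, and the feet are 416 mm apart outside-to-outside with the beam centred between them. The two leg pairs are set in 110 mm from either end of the beam.


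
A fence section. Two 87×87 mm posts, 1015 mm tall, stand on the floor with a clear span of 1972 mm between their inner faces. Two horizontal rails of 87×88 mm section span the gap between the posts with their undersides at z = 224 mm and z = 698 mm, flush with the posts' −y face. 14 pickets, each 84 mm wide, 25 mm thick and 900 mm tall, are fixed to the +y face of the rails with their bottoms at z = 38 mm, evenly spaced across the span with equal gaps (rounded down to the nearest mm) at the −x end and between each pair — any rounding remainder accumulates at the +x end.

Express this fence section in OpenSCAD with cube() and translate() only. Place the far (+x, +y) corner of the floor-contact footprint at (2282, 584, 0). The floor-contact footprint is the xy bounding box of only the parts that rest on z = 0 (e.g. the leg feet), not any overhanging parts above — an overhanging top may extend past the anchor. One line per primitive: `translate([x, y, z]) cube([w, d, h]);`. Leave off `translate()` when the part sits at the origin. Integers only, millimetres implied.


translate([136, 497, 0]) cube([87, 87, 1015]);
translate([2195, 497, 0]) cube([87, 87, 1015]);
translate([223, 497, 224]) cube([1972, 87, 88]);
translate([223, 497, 698]) cube([1972, 87, 88]);
translate([276, 584, 38]) cube([84, 25, 900]);
translate([413, 584, 38]) cube([84, 25, 900]);
translate([550, 584, 38]) cube([84, 25, 900]);
translate([687, 584, 38]) cube([84, 25, 900]);
translate([824, 584, 38]) cube([84, 25, 900]);
translate([961, 584, 38]) cube([84, 25, 900]);
translate([1098, 584, 38]) cube([84, 25, 900]);
translate([1235, 584, 38]) cube([84, 25, 900]);
translate([1372, 584, 38]) cube([84, 25, 900]);
translate([1509, 584, 38]) cube([84, 25, 900]);
translate([1646, 584, 38]) cube([84, 25, 900]);
translate([1783, 584, 38]) cube([84, 25, 900]);
translate([1920, 584, 38]) cube([84, 25, 900]);
translate([2057, 584, 38]) cube([84, 25, 900]);


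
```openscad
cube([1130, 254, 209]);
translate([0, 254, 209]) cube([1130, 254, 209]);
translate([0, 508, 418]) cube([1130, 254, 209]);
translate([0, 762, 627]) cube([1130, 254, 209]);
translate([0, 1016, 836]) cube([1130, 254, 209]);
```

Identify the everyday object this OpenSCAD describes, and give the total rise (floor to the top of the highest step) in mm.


A staircase. The total rise is 1045 mm.

5 identical blocks, each offset up and back from the previous — a staircase. Each step is 209 mm tall and there are 5 of them, so the total rise is 5 × 209 = 1045 mm.


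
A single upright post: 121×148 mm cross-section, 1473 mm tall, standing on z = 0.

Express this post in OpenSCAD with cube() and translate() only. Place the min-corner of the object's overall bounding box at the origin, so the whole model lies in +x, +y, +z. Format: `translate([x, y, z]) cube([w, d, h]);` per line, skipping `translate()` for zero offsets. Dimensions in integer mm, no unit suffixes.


cube([121, 148, 1473]);


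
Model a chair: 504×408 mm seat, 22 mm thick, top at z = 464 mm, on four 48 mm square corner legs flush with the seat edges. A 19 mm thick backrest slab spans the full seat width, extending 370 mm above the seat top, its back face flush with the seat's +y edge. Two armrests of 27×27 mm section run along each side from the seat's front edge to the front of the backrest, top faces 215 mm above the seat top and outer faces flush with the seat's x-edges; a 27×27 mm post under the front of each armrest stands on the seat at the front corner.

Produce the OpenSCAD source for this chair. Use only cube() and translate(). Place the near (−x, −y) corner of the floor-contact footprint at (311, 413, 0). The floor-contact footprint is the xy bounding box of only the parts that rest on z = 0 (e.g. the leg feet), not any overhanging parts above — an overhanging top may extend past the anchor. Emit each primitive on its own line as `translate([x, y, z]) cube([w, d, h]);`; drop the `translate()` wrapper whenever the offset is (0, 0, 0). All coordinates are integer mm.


translate([311, 413, 442]) cube([504, 408, 22]);
translate([311, 413, 0]) cube([48, 48, 442]);
translate([767, 413, 0]) cube([48, 48, 442]);
translate([311, 773, 0]) cube([48, 48, 442]);
translate([767, 773, 0]) cube([48, 48, 442]);
translate([311, 802, 464]) cube([504, 19, 370]);
translate([311, 413, 652]) cube([27, 389, 27]);
translate([788, 413, 652]) cube([27, 389, 27]);
translate([311, 413, 464]) cube([27, 27, 188]);
translate([788, 413, 464]) cube([27, 27, 188]);
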